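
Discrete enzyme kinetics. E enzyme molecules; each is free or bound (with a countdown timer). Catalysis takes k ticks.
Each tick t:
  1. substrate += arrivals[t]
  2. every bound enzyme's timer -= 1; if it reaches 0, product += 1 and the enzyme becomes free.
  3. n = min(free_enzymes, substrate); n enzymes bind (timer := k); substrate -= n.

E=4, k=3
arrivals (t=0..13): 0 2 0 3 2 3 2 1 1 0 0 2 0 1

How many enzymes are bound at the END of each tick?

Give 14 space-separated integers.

t=0: arr=0 -> substrate=0 bound=0 product=0
t=1: arr=2 -> substrate=0 bound=2 product=0
t=2: arr=0 -> substrate=0 bound=2 product=0
t=3: arr=3 -> substrate=1 bound=4 product=0
t=4: arr=2 -> substrate=1 bound=4 product=2
t=5: arr=3 -> substrate=4 bound=4 product=2
t=6: arr=2 -> substrate=4 bound=4 product=4
t=7: arr=1 -> substrate=3 bound=4 product=6
t=8: arr=1 -> substrate=4 bound=4 product=6
t=9: arr=0 -> substrate=2 bound=4 product=8
t=10: arr=0 -> substrate=0 bound=4 product=10
t=11: arr=2 -> substrate=2 bound=4 product=10
t=12: arr=0 -> substrate=0 bound=4 product=12
t=13: arr=1 -> substrate=0 bound=3 product=14

Answer: 0 2 2 4 4 4 4 4 4 4 4 4 4 3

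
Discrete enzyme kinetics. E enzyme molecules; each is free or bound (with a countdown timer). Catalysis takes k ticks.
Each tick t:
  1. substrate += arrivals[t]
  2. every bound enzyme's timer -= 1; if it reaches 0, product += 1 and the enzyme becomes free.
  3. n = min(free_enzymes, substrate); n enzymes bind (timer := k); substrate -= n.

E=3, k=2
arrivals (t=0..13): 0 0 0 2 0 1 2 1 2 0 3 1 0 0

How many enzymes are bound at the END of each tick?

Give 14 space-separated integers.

t=0: arr=0 -> substrate=0 bound=0 product=0
t=1: arr=0 -> substrate=0 bound=0 product=0
t=2: arr=0 -> substrate=0 bound=0 product=0
t=3: arr=2 -> substrate=0 bound=2 product=0
t=4: arr=0 -> substrate=0 bound=2 product=0
t=5: arr=1 -> substrate=0 bound=1 product=2
t=6: arr=2 -> substrate=0 bound=3 product=2
t=7: arr=1 -> substrate=0 bound=3 product=3
t=8: arr=2 -> substrate=0 bound=3 product=5
t=9: arr=0 -> substrate=0 bound=2 product=6
t=10: arr=3 -> substrate=0 bound=3 product=8
t=11: arr=1 -> substrate=1 bound=3 product=8
t=12: arr=0 -> substrate=0 bound=1 product=11
t=13: arr=0 -> substrate=0 bound=1 product=11

Answer: 0 0 0 2 2 1 3 3 3 2 3 3 1 1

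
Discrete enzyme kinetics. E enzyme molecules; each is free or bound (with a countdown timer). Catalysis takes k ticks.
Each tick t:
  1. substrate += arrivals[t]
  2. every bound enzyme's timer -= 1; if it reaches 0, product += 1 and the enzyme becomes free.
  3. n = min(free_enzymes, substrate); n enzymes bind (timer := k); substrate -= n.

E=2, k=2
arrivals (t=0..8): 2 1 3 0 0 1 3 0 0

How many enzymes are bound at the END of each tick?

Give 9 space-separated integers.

Answer: 2 2 2 2 2 2 2 2 2

Derivation:
t=0: arr=2 -> substrate=0 bound=2 product=0
t=1: arr=1 -> substrate=1 bound=2 product=0
t=2: arr=3 -> substrate=2 bound=2 product=2
t=3: arr=0 -> substrate=2 bound=2 product=2
t=4: arr=0 -> substrate=0 bound=2 product=4
t=5: arr=1 -> substrate=1 bound=2 product=4
t=6: arr=3 -> substrate=2 bound=2 product=6
t=7: arr=0 -> substrate=2 bound=2 product=6
t=8: arr=0 -> substrate=0 bound=2 product=8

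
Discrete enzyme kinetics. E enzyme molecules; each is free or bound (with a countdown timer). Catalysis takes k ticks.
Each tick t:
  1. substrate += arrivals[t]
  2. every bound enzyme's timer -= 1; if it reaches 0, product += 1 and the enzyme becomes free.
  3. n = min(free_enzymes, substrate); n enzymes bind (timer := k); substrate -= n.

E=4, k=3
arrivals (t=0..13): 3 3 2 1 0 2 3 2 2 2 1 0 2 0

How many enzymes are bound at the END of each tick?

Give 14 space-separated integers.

t=0: arr=3 -> substrate=0 bound=3 product=0
t=1: arr=3 -> substrate=2 bound=4 product=0
t=2: arr=2 -> substrate=4 bound=4 product=0
t=3: arr=1 -> substrate=2 bound=4 product=3
t=4: arr=0 -> substrate=1 bound=4 product=4
t=5: arr=2 -> substrate=3 bound=4 product=4
t=6: arr=3 -> substrate=3 bound=4 product=7
t=7: arr=2 -> substrate=4 bound=4 product=8
t=8: arr=2 -> substrate=6 bound=4 product=8
t=9: arr=2 -> substrate=5 bound=4 product=11
t=10: arr=1 -> substrate=5 bound=4 product=12
t=11: arr=0 -> substrate=5 bound=4 product=12
t=12: arr=2 -> substrate=4 bound=4 product=15
t=13: arr=0 -> substrate=3 bound=4 product=16

Answer: 3 4 4 4 4 4 4 4 4 4 4 4 4 4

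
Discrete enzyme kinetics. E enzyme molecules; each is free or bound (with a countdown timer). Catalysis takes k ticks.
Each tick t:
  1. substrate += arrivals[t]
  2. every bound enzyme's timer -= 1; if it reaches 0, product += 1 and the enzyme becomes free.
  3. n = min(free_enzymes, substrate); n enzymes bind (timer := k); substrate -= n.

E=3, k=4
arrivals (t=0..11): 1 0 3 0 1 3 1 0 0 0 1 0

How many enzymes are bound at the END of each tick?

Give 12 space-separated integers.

t=0: arr=1 -> substrate=0 bound=1 product=0
t=1: arr=0 -> substrate=0 bound=1 product=0
t=2: arr=3 -> substrate=1 bound=3 product=0
t=3: arr=0 -> substrate=1 bound=3 product=0
t=4: arr=1 -> substrate=1 bound=3 product=1
t=5: arr=3 -> substrate=4 bound=3 product=1
t=6: arr=1 -> substrate=3 bound=3 product=3
t=7: arr=0 -> substrate=3 bound=3 product=3
t=8: arr=0 -> substrate=2 bound=3 product=4
t=9: arr=0 -> substrate=2 bound=3 product=4
t=10: arr=1 -> substrate=1 bound=3 product=6
t=11: arr=0 -> substrate=1 bound=3 product=6

Answer: 1 1 3 3 3 3 3 3 3 3 3 3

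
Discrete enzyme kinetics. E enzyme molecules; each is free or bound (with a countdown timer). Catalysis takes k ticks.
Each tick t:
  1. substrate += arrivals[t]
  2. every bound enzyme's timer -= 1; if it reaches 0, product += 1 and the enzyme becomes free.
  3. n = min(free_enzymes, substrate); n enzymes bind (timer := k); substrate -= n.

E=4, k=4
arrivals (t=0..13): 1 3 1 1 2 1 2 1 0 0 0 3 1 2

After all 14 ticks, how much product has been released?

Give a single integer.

Answer: 12

Derivation:
t=0: arr=1 -> substrate=0 bound=1 product=0
t=1: arr=3 -> substrate=0 bound=4 product=0
t=2: arr=1 -> substrate=1 bound=4 product=0
t=3: arr=1 -> substrate=2 bound=4 product=0
t=4: arr=2 -> substrate=3 bound=4 product=1
t=5: arr=1 -> substrate=1 bound=4 product=4
t=6: arr=2 -> substrate=3 bound=4 product=4
t=7: arr=1 -> substrate=4 bound=4 product=4
t=8: arr=0 -> substrate=3 bound=4 product=5
t=9: arr=0 -> substrate=0 bound=4 product=8
t=10: arr=0 -> substrate=0 bound=4 product=8
t=11: arr=3 -> substrate=3 bound=4 product=8
t=12: arr=1 -> substrate=3 bound=4 product=9
t=13: arr=2 -> substrate=2 bound=4 product=12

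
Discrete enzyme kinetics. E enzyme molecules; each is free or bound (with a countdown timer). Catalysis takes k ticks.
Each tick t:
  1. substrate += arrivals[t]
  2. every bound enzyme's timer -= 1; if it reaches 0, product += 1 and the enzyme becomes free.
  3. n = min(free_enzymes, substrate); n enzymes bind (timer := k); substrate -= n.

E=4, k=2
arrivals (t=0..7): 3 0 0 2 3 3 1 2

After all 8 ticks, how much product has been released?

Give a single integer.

Answer: 9

Derivation:
t=0: arr=3 -> substrate=0 bound=3 product=0
t=1: arr=0 -> substrate=0 bound=3 product=0
t=2: arr=0 -> substrate=0 bound=0 product=3
t=3: arr=2 -> substrate=0 bound=2 product=3
t=4: arr=3 -> substrate=1 bound=4 product=3
t=5: arr=3 -> substrate=2 bound=4 product=5
t=6: arr=1 -> substrate=1 bound=4 product=7
t=7: arr=2 -> substrate=1 bound=4 product=9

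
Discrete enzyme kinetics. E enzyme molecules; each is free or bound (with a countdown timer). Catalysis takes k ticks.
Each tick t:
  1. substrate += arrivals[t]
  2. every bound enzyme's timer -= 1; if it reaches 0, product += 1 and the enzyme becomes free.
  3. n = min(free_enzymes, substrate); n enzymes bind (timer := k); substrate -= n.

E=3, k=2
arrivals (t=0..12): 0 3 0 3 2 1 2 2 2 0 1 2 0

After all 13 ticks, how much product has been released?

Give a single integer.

Answer: 15

Derivation:
t=0: arr=0 -> substrate=0 bound=0 product=0
t=1: arr=3 -> substrate=0 bound=3 product=0
t=2: arr=0 -> substrate=0 bound=3 product=0
t=3: arr=3 -> substrate=0 bound=3 product=3
t=4: arr=2 -> substrate=2 bound=3 product=3
t=5: arr=1 -> substrate=0 bound=3 product=6
t=6: arr=2 -> substrate=2 bound=3 product=6
t=7: arr=2 -> substrate=1 bound=3 product=9
t=8: arr=2 -> substrate=3 bound=3 product=9
t=9: arr=0 -> substrate=0 bound=3 product=12
t=10: arr=1 -> substrate=1 bound=3 product=12
t=11: arr=2 -> substrate=0 bound=3 product=15
t=12: arr=0 -> substrate=0 bound=3 product=15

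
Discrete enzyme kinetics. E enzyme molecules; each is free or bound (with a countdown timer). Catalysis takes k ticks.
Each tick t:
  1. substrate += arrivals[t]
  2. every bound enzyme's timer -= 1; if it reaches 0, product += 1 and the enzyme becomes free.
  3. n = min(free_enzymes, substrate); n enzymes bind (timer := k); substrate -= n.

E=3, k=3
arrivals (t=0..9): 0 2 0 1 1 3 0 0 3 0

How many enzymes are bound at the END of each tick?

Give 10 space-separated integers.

Answer: 0 2 2 3 2 3 3 3 3 3

Derivation:
t=0: arr=0 -> substrate=0 bound=0 product=0
t=1: arr=2 -> substrate=0 bound=2 product=0
t=2: arr=0 -> substrate=0 bound=2 product=0
t=3: arr=1 -> substrate=0 bound=3 product=0
t=4: arr=1 -> substrate=0 bound=2 product=2
t=5: arr=3 -> substrate=2 bound=3 product=2
t=6: arr=0 -> substrate=1 bound=3 product=3
t=7: arr=0 -> substrate=0 bound=3 product=4
t=8: arr=3 -> substrate=2 bound=3 product=5
t=9: arr=0 -> substrate=1 bound=3 product=6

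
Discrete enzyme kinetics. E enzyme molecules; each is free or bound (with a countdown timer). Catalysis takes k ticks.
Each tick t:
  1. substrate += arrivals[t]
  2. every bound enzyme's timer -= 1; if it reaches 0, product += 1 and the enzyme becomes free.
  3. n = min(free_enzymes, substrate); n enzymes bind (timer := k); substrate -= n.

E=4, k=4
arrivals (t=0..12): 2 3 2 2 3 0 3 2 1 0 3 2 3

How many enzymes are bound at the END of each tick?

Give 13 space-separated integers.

Answer: 2 4 4 4 4 4 4 4 4 4 4 4 4

Derivation:
t=0: arr=2 -> substrate=0 bound=2 product=0
t=1: arr=3 -> substrate=1 bound=4 product=0
t=2: arr=2 -> substrate=3 bound=4 product=0
t=3: arr=2 -> substrate=5 bound=4 product=0
t=4: arr=3 -> substrate=6 bound=4 product=2
t=5: arr=0 -> substrate=4 bound=4 product=4
t=6: arr=3 -> substrate=7 bound=4 product=4
t=7: arr=2 -> substrate=9 bound=4 product=4
t=8: arr=1 -> substrate=8 bound=4 product=6
t=9: arr=0 -> substrate=6 bound=4 product=8
t=10: arr=3 -> substrate=9 bound=4 product=8
t=11: arr=2 -> substrate=11 bound=4 product=8
t=12: arr=3 -> substrate=12 bound=4 product=10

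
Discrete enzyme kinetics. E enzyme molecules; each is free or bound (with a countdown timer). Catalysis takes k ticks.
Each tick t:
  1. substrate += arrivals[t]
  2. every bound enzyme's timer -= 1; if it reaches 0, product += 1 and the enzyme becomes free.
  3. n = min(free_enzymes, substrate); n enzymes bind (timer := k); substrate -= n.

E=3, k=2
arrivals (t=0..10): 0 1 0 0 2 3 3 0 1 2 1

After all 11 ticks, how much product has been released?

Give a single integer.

Answer: 9

Derivation:
t=0: arr=0 -> substrate=0 bound=0 product=0
t=1: arr=1 -> substrate=0 bound=1 product=0
t=2: arr=0 -> substrate=0 bound=1 product=0
t=3: arr=0 -> substrate=0 bound=0 product=1
t=4: arr=2 -> substrate=0 bound=2 product=1
t=5: arr=3 -> substrate=2 bound=3 product=1
t=6: arr=3 -> substrate=3 bound=3 product=3
t=7: arr=0 -> substrate=2 bound=3 product=4
t=8: arr=1 -> substrate=1 bound=3 product=6
t=9: arr=2 -> substrate=2 bound=3 product=7
t=10: arr=1 -> substrate=1 bound=3 product=9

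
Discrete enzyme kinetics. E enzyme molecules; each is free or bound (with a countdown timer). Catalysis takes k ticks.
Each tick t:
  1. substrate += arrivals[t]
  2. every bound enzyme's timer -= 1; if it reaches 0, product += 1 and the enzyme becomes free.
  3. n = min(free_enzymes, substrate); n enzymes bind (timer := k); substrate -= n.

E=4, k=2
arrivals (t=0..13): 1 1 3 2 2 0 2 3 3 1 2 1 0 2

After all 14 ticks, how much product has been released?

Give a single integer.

Answer: 21

Derivation:
t=0: arr=1 -> substrate=0 bound=1 product=0
t=1: arr=1 -> substrate=0 bound=2 product=0
t=2: arr=3 -> substrate=0 bound=4 product=1
t=3: arr=2 -> substrate=1 bound=4 product=2
t=4: arr=2 -> substrate=0 bound=4 product=5
t=5: arr=0 -> substrate=0 bound=3 product=6
t=6: arr=2 -> substrate=0 bound=2 product=9
t=7: arr=3 -> substrate=1 bound=4 product=9
t=8: arr=3 -> substrate=2 bound=4 product=11
t=9: arr=1 -> substrate=1 bound=4 product=13
t=10: arr=2 -> substrate=1 bound=4 product=15
t=11: arr=1 -> substrate=0 bound=4 product=17
t=12: arr=0 -> substrate=0 bound=2 product=19
t=13: arr=2 -> substrate=0 bound=2 product=21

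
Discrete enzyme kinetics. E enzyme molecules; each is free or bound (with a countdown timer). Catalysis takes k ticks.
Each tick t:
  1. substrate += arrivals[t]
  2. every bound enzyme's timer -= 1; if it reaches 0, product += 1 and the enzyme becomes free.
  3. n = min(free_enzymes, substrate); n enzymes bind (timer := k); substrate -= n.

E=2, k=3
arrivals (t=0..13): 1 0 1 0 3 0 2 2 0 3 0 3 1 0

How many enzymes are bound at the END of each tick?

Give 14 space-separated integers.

t=0: arr=1 -> substrate=0 bound=1 product=0
t=1: arr=0 -> substrate=0 bound=1 product=0
t=2: arr=1 -> substrate=0 bound=2 product=0
t=3: arr=0 -> substrate=0 bound=1 product=1
t=4: arr=3 -> substrate=2 bound=2 product=1
t=5: arr=0 -> substrate=1 bound=2 product=2
t=6: arr=2 -> substrate=3 bound=2 product=2
t=7: arr=2 -> substrate=4 bound=2 product=3
t=8: arr=0 -> substrate=3 bound=2 product=4
t=9: arr=3 -> substrate=6 bound=2 product=4
t=10: arr=0 -> substrate=5 bound=2 product=5
t=11: arr=3 -> substrate=7 bound=2 product=6
t=12: arr=1 -> substrate=8 bound=2 product=6
t=13: arr=0 -> substrate=7 bound=2 product=7

Answer: 1 1 2 1 2 2 2 2 2 2 2 2 2 2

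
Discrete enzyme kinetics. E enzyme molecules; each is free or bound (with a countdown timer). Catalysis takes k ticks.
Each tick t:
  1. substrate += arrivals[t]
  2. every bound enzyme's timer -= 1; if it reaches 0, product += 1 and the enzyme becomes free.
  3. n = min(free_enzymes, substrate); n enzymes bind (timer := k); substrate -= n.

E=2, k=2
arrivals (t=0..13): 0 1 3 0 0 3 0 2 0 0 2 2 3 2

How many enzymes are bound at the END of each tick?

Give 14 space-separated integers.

Answer: 0 1 2 2 2 2 2 2 2 2 2 2 2 2

Derivation:
t=0: arr=0 -> substrate=0 bound=0 product=0
t=1: arr=1 -> substrate=0 bound=1 product=0
t=2: arr=3 -> substrate=2 bound=2 product=0
t=3: arr=0 -> substrate=1 bound=2 product=1
t=4: arr=0 -> substrate=0 bound=2 product=2
t=5: arr=3 -> substrate=2 bound=2 product=3
t=6: arr=0 -> substrate=1 bound=2 product=4
t=7: arr=2 -> substrate=2 bound=2 product=5
t=8: arr=0 -> substrate=1 bound=2 product=6
t=9: arr=0 -> substrate=0 bound=2 product=7
t=10: arr=2 -> substrate=1 bound=2 product=8
t=11: arr=2 -> substrate=2 bound=2 product=9
t=12: arr=3 -> substrate=4 bound=2 product=10
t=13: arr=2 -> substrate=5 bound=2 product=11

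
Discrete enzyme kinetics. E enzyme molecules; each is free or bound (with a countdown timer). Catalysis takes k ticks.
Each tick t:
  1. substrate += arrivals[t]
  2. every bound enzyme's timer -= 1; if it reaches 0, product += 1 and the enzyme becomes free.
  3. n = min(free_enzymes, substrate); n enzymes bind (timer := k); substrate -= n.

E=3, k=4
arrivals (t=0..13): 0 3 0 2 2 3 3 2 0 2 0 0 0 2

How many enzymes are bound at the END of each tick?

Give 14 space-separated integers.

Answer: 0 3 3 3 3 3 3 3 3 3 3 3 3 3

Derivation:
t=0: arr=0 -> substrate=0 bound=0 product=0
t=1: arr=3 -> substrate=0 bound=3 product=0
t=2: arr=0 -> substrate=0 bound=3 product=0
t=3: arr=2 -> substrate=2 bound=3 product=0
t=4: arr=2 -> substrate=4 bound=3 product=0
t=5: arr=3 -> substrate=4 bound=3 product=3
t=6: arr=3 -> substrate=7 bound=3 product=3
t=7: arr=2 -> substrate=9 bound=3 product=3
t=8: arr=0 -> substrate=9 bound=3 product=3
t=9: arr=2 -> substrate=8 bound=3 product=6
t=10: arr=0 -> substrate=8 bound=3 product=6
t=11: arr=0 -> substrate=8 bound=3 product=6
t=12: arr=0 -> substrate=8 bound=3 product=6
t=13: arr=2 -> substrate=7 bound=3 product=9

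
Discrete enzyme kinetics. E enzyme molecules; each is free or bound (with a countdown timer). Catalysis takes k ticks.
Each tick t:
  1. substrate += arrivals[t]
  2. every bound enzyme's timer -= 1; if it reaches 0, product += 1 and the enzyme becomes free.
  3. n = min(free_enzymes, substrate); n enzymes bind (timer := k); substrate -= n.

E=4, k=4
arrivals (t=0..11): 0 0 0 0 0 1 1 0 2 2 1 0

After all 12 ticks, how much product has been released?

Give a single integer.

t=0: arr=0 -> substrate=0 bound=0 product=0
t=1: arr=0 -> substrate=0 bound=0 product=0
t=2: arr=0 -> substrate=0 bound=0 product=0
t=3: arr=0 -> substrate=0 bound=0 product=0
t=4: arr=0 -> substrate=0 bound=0 product=0
t=5: arr=1 -> substrate=0 bound=1 product=0
t=6: arr=1 -> substrate=0 bound=2 product=0
t=7: arr=0 -> substrate=0 bound=2 product=0
t=8: arr=2 -> substrate=0 bound=4 product=0
t=9: arr=2 -> substrate=1 bound=4 product=1
t=10: arr=1 -> substrate=1 bound=4 product=2
t=11: arr=0 -> substrate=1 bound=4 product=2

Answer: 2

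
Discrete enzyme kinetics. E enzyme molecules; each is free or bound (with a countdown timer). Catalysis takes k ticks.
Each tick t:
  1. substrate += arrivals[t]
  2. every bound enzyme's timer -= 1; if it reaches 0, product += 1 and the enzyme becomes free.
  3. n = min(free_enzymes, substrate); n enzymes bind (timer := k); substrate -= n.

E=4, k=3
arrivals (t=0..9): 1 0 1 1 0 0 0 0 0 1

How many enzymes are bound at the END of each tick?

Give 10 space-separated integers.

Answer: 1 1 2 2 2 1 0 0 0 1

Derivation:
t=0: arr=1 -> substrate=0 bound=1 product=0
t=1: arr=0 -> substrate=0 bound=1 product=0
t=2: arr=1 -> substrate=0 bound=2 product=0
t=3: arr=1 -> substrate=0 bound=2 product=1
t=4: arr=0 -> substrate=0 bound=2 product=1
t=5: arr=0 -> substrate=0 bound=1 product=2
t=6: arr=0 -> substrate=0 bound=0 product=3
t=7: arr=0 -> substrate=0 bound=0 product=3
t=8: arr=0 -> substrate=0 bound=0 product=3
t=9: arr=1 -> substrate=0 bound=1 product=3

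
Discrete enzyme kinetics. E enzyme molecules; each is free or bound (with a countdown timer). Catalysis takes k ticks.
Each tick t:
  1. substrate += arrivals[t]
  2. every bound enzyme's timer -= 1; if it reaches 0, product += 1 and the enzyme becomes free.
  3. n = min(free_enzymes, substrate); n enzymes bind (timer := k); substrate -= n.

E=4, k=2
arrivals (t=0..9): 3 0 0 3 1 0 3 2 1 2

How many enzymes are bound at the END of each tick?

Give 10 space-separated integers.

t=0: arr=3 -> substrate=0 bound=3 product=0
t=1: arr=0 -> substrate=0 bound=3 product=0
t=2: arr=0 -> substrate=0 bound=0 product=3
t=3: arr=3 -> substrate=0 bound=3 product=3
t=4: arr=1 -> substrate=0 bound=4 product=3
t=5: arr=0 -> substrate=0 bound=1 product=6
t=6: arr=3 -> substrate=0 bound=3 product=7
t=7: arr=2 -> substrate=1 bound=4 product=7
t=8: arr=1 -> substrate=0 bound=3 product=10
t=9: arr=2 -> substrate=0 bound=4 product=11

Answer: 3 3 0 3 4 1 3 4 3 4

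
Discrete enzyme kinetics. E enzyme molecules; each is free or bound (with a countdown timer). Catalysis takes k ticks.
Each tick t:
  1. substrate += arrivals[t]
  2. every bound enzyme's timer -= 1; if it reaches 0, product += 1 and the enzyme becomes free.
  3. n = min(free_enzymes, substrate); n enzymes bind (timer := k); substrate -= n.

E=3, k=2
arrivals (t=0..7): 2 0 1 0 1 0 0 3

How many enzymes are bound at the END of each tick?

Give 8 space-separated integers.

Answer: 2 2 1 1 1 1 0 3

Derivation:
t=0: arr=2 -> substrate=0 bound=2 product=0
t=1: arr=0 -> substrate=0 bound=2 product=0
t=2: arr=1 -> substrate=0 bound=1 product=2
t=3: arr=0 -> substrate=0 bound=1 product=2
t=4: arr=1 -> substrate=0 bound=1 product=3
t=5: arr=0 -> substrate=0 bound=1 product=3
t=6: arr=0 -> substrate=0 bound=0 product=4
t=7: arr=3 -> substrate=0 bound=3 product=4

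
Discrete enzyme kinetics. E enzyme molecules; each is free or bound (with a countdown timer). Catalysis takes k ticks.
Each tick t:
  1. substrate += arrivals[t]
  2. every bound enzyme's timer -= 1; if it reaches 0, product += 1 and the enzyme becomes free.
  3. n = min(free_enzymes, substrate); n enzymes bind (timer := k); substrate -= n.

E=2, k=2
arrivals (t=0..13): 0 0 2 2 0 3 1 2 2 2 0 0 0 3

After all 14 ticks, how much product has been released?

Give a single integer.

t=0: arr=0 -> substrate=0 bound=0 product=0
t=1: arr=0 -> substrate=0 bound=0 product=0
t=2: arr=2 -> substrate=0 bound=2 product=0
t=3: arr=2 -> substrate=2 bound=2 product=0
t=4: arr=0 -> substrate=0 bound=2 product=2
t=5: arr=3 -> substrate=3 bound=2 product=2
t=6: arr=1 -> substrate=2 bound=2 product=4
t=7: arr=2 -> substrate=4 bound=2 product=4
t=8: arr=2 -> substrate=4 bound=2 product=6
t=9: arr=2 -> substrate=6 bound=2 product=6
t=10: arr=0 -> substrate=4 bound=2 product=8
t=11: arr=0 -> substrate=4 bound=2 product=8
t=12: arr=0 -> substrate=2 bound=2 product=10
t=13: arr=3 -> substrate=5 bound=2 product=10

Answer: 10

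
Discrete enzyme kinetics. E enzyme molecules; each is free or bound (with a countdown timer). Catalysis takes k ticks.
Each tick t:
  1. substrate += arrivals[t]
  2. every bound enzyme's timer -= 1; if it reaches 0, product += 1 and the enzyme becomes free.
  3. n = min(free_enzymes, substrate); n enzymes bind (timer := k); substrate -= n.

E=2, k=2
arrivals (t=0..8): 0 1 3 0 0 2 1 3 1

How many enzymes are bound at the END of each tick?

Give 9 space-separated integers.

Answer: 0 1 2 2 2 2 2 2 2

Derivation:
t=0: arr=0 -> substrate=0 bound=0 product=0
t=1: arr=1 -> substrate=0 bound=1 product=0
t=2: arr=3 -> substrate=2 bound=2 product=0
t=3: arr=0 -> substrate=1 bound=2 product=1
t=4: arr=0 -> substrate=0 bound=2 product=2
t=5: arr=2 -> substrate=1 bound=2 product=3
t=6: arr=1 -> substrate=1 bound=2 product=4
t=7: arr=3 -> substrate=3 bound=2 product=5
t=8: arr=1 -> substrate=3 bound=2 product=6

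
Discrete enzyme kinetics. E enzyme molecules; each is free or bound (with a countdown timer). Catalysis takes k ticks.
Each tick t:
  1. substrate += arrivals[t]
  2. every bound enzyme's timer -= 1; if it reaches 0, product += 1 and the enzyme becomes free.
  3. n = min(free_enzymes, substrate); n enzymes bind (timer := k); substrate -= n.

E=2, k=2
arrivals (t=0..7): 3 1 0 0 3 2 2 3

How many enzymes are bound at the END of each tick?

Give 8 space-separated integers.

t=0: arr=3 -> substrate=1 bound=2 product=0
t=1: arr=1 -> substrate=2 bound=2 product=0
t=2: arr=0 -> substrate=0 bound=2 product=2
t=3: arr=0 -> substrate=0 bound=2 product=2
t=4: arr=3 -> substrate=1 bound=2 product=4
t=5: arr=2 -> substrate=3 bound=2 product=4
t=6: arr=2 -> substrate=3 bound=2 product=6
t=7: arr=3 -> substrate=6 bound=2 product=6

Answer: 2 2 2 2 2 2 2 2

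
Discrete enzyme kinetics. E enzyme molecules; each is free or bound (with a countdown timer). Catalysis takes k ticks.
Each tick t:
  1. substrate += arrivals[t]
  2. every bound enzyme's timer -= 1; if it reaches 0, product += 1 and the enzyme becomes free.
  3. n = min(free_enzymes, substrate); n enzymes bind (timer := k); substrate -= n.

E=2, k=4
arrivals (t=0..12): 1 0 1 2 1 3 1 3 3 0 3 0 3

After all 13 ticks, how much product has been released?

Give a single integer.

t=0: arr=1 -> substrate=0 bound=1 product=0
t=1: arr=0 -> substrate=0 bound=1 product=0
t=2: arr=1 -> substrate=0 bound=2 product=0
t=3: arr=2 -> substrate=2 bound=2 product=0
t=4: arr=1 -> substrate=2 bound=2 product=1
t=5: arr=3 -> substrate=5 bound=2 product=1
t=6: arr=1 -> substrate=5 bound=2 product=2
t=7: arr=3 -> substrate=8 bound=2 product=2
t=8: arr=3 -> substrate=10 bound=2 product=3
t=9: arr=0 -> substrate=10 bound=2 product=3
t=10: arr=3 -> substrate=12 bound=2 product=4
t=11: arr=0 -> substrate=12 bound=2 product=4
t=12: arr=3 -> substrate=14 bound=2 product=5

Answer: 5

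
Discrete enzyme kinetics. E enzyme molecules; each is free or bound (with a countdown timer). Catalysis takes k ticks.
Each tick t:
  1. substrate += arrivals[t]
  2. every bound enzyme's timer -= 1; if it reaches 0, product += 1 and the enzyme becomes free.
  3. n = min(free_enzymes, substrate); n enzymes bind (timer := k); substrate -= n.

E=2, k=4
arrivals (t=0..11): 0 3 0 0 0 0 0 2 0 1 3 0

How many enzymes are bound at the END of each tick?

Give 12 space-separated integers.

t=0: arr=0 -> substrate=0 bound=0 product=0
t=1: arr=3 -> substrate=1 bound=2 product=0
t=2: arr=0 -> substrate=1 bound=2 product=0
t=3: arr=0 -> substrate=1 bound=2 product=0
t=4: arr=0 -> substrate=1 bound=2 product=0
t=5: arr=0 -> substrate=0 bound=1 product=2
t=6: arr=0 -> substrate=0 bound=1 product=2
t=7: arr=2 -> substrate=1 bound=2 product=2
t=8: arr=0 -> substrate=1 bound=2 product=2
t=9: arr=1 -> substrate=1 bound=2 product=3
t=10: arr=3 -> substrate=4 bound=2 product=3
t=11: arr=0 -> substrate=3 bound=2 product=4

Answer: 0 2 2 2 2 1 1 2 2 2 2 2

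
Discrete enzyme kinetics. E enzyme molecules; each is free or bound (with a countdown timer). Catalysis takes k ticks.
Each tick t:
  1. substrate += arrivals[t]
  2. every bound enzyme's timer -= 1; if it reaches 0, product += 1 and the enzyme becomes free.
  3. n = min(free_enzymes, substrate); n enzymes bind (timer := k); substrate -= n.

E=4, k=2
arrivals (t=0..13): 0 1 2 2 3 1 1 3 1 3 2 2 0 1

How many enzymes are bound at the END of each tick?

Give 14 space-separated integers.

t=0: arr=0 -> substrate=0 bound=0 product=0
t=1: arr=1 -> substrate=0 bound=1 product=0
t=2: arr=2 -> substrate=0 bound=3 product=0
t=3: arr=2 -> substrate=0 bound=4 product=1
t=4: arr=3 -> substrate=1 bound=4 product=3
t=5: arr=1 -> substrate=0 bound=4 product=5
t=6: arr=1 -> substrate=0 bound=3 product=7
t=7: arr=3 -> substrate=0 bound=4 product=9
t=8: arr=1 -> substrate=0 bound=4 product=10
t=9: arr=3 -> substrate=0 bound=4 product=13
t=10: arr=2 -> substrate=1 bound=4 product=14
t=11: arr=2 -> substrate=0 bound=4 product=17
t=12: arr=0 -> substrate=0 bound=3 product=18
t=13: arr=1 -> substrate=0 bound=1 product=21

Answer: 0 1 3 4 4 4 3 4 4 4 4 4 3 1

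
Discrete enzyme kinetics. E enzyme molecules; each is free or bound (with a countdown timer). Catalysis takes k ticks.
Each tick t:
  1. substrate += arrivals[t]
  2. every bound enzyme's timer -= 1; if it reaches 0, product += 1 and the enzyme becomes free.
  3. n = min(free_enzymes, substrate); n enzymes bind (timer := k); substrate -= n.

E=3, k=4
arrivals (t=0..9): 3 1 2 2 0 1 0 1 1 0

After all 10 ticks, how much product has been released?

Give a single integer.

t=0: arr=3 -> substrate=0 bound=3 product=0
t=1: arr=1 -> substrate=1 bound=3 product=0
t=2: arr=2 -> substrate=3 bound=3 product=0
t=3: arr=2 -> substrate=5 bound=3 product=0
t=4: arr=0 -> substrate=2 bound=3 product=3
t=5: arr=1 -> substrate=3 bound=3 product=3
t=6: arr=0 -> substrate=3 bound=3 product=3
t=7: arr=1 -> substrate=4 bound=3 product=3
t=8: arr=1 -> substrate=2 bound=3 product=6
t=9: arr=0 -> substrate=2 bound=3 product=6

Answer: 6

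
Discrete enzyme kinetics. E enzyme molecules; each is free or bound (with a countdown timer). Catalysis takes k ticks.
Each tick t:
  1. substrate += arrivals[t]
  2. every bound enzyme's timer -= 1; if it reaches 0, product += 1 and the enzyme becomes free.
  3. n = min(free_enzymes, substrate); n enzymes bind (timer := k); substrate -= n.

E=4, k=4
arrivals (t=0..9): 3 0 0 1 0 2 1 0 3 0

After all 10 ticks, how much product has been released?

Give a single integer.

t=0: arr=3 -> substrate=0 bound=3 product=0
t=1: arr=0 -> substrate=0 bound=3 product=0
t=2: arr=0 -> substrate=0 bound=3 product=0
t=3: arr=1 -> substrate=0 bound=4 product=0
t=4: arr=0 -> substrate=0 bound=1 product=3
t=5: arr=2 -> substrate=0 bound=3 product=3
t=6: arr=1 -> substrate=0 bound=4 product=3
t=7: arr=0 -> substrate=0 bound=3 product=4
t=8: arr=3 -> substrate=2 bound=4 product=4
t=9: arr=0 -> substrate=0 bound=4 product=6

Answer: 6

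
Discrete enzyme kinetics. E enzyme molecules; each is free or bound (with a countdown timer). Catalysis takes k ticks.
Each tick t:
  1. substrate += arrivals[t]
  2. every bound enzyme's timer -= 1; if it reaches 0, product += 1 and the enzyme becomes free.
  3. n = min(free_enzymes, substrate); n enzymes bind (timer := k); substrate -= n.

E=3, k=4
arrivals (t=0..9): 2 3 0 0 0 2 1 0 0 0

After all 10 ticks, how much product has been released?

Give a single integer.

t=0: arr=2 -> substrate=0 bound=2 product=0
t=1: arr=3 -> substrate=2 bound=3 product=0
t=2: arr=0 -> substrate=2 bound=3 product=0
t=3: arr=0 -> substrate=2 bound=3 product=0
t=4: arr=0 -> substrate=0 bound=3 product=2
t=5: arr=2 -> substrate=1 bound=3 product=3
t=6: arr=1 -> substrate=2 bound=3 product=3
t=7: arr=0 -> substrate=2 bound=3 product=3
t=8: arr=0 -> substrate=0 bound=3 product=5
t=9: arr=0 -> substrate=0 bound=2 product=6

Answer: 6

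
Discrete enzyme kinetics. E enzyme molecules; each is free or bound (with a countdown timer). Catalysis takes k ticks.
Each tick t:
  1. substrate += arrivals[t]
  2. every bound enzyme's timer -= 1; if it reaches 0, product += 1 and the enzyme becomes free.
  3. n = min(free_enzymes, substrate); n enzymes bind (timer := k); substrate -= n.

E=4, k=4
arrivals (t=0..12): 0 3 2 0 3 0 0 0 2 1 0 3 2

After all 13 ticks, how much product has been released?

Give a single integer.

t=0: arr=0 -> substrate=0 bound=0 product=0
t=1: arr=3 -> substrate=0 bound=3 product=0
t=2: arr=2 -> substrate=1 bound=4 product=0
t=3: arr=0 -> substrate=1 bound=4 product=0
t=4: arr=3 -> substrate=4 bound=4 product=0
t=5: arr=0 -> substrate=1 bound=4 product=3
t=6: arr=0 -> substrate=0 bound=4 product=4
t=7: arr=0 -> substrate=0 bound=4 product=4
t=8: arr=2 -> substrate=2 bound=4 product=4
t=9: arr=1 -> substrate=0 bound=4 product=7
t=10: arr=0 -> substrate=0 bound=3 product=8
t=11: arr=3 -> substrate=2 bound=4 product=8
t=12: arr=2 -> substrate=4 bound=4 product=8

Answer: 8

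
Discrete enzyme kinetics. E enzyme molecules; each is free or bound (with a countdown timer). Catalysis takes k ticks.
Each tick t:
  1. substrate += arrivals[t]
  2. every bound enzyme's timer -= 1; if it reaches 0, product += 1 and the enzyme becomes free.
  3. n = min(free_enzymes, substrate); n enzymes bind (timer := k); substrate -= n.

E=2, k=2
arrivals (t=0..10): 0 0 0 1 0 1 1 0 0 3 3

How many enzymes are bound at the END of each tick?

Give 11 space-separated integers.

Answer: 0 0 0 1 1 1 2 1 0 2 2

Derivation:
t=0: arr=0 -> substrate=0 bound=0 product=0
t=1: arr=0 -> substrate=0 bound=0 product=0
t=2: arr=0 -> substrate=0 bound=0 product=0
t=3: arr=1 -> substrate=0 bound=1 product=0
t=4: arr=0 -> substrate=0 bound=1 product=0
t=5: arr=1 -> substrate=0 bound=1 product=1
t=6: arr=1 -> substrate=0 bound=2 product=1
t=7: arr=0 -> substrate=0 bound=1 product=2
t=8: arr=0 -> substrate=0 bound=0 product=3
t=9: arr=3 -> substrate=1 bound=2 product=3
t=10: arr=3 -> substrate=4 bound=2 product=3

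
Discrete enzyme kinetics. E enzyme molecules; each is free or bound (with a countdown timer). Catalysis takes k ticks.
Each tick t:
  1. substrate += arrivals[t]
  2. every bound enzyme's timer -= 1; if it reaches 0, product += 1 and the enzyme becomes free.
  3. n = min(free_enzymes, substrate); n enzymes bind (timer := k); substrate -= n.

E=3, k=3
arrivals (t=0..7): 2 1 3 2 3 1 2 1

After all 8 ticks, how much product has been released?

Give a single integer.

t=0: arr=2 -> substrate=0 bound=2 product=0
t=1: arr=1 -> substrate=0 bound=3 product=0
t=2: arr=3 -> substrate=3 bound=3 product=0
t=3: arr=2 -> substrate=3 bound=3 product=2
t=4: arr=3 -> substrate=5 bound=3 product=3
t=5: arr=1 -> substrate=6 bound=3 product=3
t=6: arr=2 -> substrate=6 bound=3 product=5
t=7: arr=1 -> substrate=6 bound=3 product=6

Answer: 6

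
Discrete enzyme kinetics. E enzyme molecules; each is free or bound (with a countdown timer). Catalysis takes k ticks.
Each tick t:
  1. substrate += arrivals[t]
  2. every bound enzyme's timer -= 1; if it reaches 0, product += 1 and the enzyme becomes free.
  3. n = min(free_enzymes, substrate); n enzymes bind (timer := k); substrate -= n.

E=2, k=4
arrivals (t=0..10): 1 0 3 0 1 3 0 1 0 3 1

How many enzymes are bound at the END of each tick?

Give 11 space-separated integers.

t=0: arr=1 -> substrate=0 bound=1 product=0
t=1: arr=0 -> substrate=0 bound=1 product=0
t=2: arr=3 -> substrate=2 bound=2 product=0
t=3: arr=0 -> substrate=2 bound=2 product=0
t=4: arr=1 -> substrate=2 bound=2 product=1
t=5: arr=3 -> substrate=5 bound=2 product=1
t=6: arr=0 -> substrate=4 bound=2 product=2
t=7: arr=1 -> substrate=5 bound=2 product=2
t=8: arr=0 -> substrate=4 bound=2 product=3
t=9: arr=3 -> substrate=7 bound=2 product=3
t=10: arr=1 -> substrate=7 bound=2 product=4

Answer: 1 1 2 2 2 2 2 2 2 2 2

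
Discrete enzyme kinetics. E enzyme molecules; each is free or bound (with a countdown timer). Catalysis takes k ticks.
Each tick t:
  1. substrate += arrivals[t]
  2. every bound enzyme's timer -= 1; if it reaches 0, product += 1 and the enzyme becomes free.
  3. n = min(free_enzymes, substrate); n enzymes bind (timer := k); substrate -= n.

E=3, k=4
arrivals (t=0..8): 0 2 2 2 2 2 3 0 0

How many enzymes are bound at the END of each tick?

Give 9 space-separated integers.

Answer: 0 2 3 3 3 3 3 3 3

Derivation:
t=0: arr=0 -> substrate=0 bound=0 product=0
t=1: arr=2 -> substrate=0 bound=2 product=0
t=2: arr=2 -> substrate=1 bound=3 product=0
t=3: arr=2 -> substrate=3 bound=3 product=0
t=4: arr=2 -> substrate=5 bound=3 product=0
t=5: arr=2 -> substrate=5 bound=3 product=2
t=6: arr=3 -> substrate=7 bound=3 product=3
t=7: arr=0 -> substrate=7 bound=3 product=3
t=8: arr=0 -> substrate=7 bound=3 product=3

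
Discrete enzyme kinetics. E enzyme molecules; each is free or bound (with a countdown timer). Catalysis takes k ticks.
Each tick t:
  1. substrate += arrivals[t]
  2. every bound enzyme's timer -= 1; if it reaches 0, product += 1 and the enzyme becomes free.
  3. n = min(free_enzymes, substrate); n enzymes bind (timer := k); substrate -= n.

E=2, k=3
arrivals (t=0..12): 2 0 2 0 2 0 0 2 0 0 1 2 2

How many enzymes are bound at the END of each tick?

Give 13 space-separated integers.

Answer: 2 2 2 2 2 2 2 2 2 2 2 2 2

Derivation:
t=0: arr=2 -> substrate=0 bound=2 product=0
t=1: arr=0 -> substrate=0 bound=2 product=0
t=2: arr=2 -> substrate=2 bound=2 product=0
t=3: arr=0 -> substrate=0 bound=2 product=2
t=4: arr=2 -> substrate=2 bound=2 product=2
t=5: arr=0 -> substrate=2 bound=2 product=2
t=6: arr=0 -> substrate=0 bound=2 product=4
t=7: arr=2 -> substrate=2 bound=2 product=4
t=8: arr=0 -> substrate=2 bound=2 product=4
t=9: arr=0 -> substrate=0 bound=2 product=6
t=10: arr=1 -> substrate=1 bound=2 product=6
t=11: arr=2 -> substrate=3 bound=2 product=6
t=12: arr=2 -> substrate=3 bound=2 product=8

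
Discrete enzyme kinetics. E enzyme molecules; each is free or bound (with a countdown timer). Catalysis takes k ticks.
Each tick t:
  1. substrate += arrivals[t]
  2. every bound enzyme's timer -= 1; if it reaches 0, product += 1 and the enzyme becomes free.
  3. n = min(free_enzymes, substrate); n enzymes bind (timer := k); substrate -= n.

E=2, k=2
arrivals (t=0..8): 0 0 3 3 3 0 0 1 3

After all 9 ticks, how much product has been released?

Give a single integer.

Answer: 6

Derivation:
t=0: arr=0 -> substrate=0 bound=0 product=0
t=1: arr=0 -> substrate=0 bound=0 product=0
t=2: arr=3 -> substrate=1 bound=2 product=0
t=3: arr=3 -> substrate=4 bound=2 product=0
t=4: arr=3 -> substrate=5 bound=2 product=2
t=5: arr=0 -> substrate=5 bound=2 product=2
t=6: arr=0 -> substrate=3 bound=2 product=4
t=7: arr=1 -> substrate=4 bound=2 product=4
t=8: arr=3 -> substrate=5 bound=2 product=6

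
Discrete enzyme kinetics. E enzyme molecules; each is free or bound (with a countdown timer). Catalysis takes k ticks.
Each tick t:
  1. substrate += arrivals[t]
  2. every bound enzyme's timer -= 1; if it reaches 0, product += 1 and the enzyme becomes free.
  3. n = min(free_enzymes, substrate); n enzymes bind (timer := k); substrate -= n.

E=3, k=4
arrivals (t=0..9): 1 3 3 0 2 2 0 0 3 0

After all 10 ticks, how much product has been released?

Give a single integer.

t=0: arr=1 -> substrate=0 bound=1 product=0
t=1: arr=3 -> substrate=1 bound=3 product=0
t=2: arr=3 -> substrate=4 bound=3 product=0
t=3: arr=0 -> substrate=4 bound=3 product=0
t=4: arr=2 -> substrate=5 bound=3 product=1
t=5: arr=2 -> substrate=5 bound=3 product=3
t=6: arr=0 -> substrate=5 bound=3 product=3
t=7: arr=0 -> substrate=5 bound=3 product=3
t=8: arr=3 -> substrate=7 bound=3 product=4
t=9: arr=0 -> substrate=5 bound=3 product=6

Answer: 6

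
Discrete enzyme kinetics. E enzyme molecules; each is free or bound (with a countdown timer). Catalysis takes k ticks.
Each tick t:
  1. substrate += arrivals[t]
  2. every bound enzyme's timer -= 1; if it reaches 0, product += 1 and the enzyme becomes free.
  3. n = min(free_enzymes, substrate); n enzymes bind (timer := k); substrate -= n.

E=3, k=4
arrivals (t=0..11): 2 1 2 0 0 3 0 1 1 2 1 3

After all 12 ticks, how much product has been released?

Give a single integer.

t=0: arr=2 -> substrate=0 bound=2 product=0
t=1: arr=1 -> substrate=0 bound=3 product=0
t=2: arr=2 -> substrate=2 bound=3 product=0
t=3: arr=0 -> substrate=2 bound=3 product=0
t=4: arr=0 -> substrate=0 bound=3 product=2
t=5: arr=3 -> substrate=2 bound=3 product=3
t=6: arr=0 -> substrate=2 bound=3 product=3
t=7: arr=1 -> substrate=3 bound=3 product=3
t=8: arr=1 -> substrate=2 bound=3 product=5
t=9: arr=2 -> substrate=3 bound=3 product=6
t=10: arr=1 -> substrate=4 bound=3 product=6
t=11: arr=3 -> substrate=7 bound=3 product=6

Answer: 6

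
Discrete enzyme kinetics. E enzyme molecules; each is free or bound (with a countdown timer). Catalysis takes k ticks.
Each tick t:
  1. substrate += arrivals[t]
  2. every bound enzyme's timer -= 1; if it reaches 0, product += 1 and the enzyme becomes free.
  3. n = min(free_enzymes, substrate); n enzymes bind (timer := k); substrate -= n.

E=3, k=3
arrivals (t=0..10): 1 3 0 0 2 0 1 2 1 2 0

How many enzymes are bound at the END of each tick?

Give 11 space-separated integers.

Answer: 1 3 3 3 3 3 3 3 3 3 3

Derivation:
t=0: arr=1 -> substrate=0 bound=1 product=0
t=1: arr=3 -> substrate=1 bound=3 product=0
t=2: arr=0 -> substrate=1 bound=3 product=0
t=3: arr=0 -> substrate=0 bound=3 product=1
t=4: arr=2 -> substrate=0 bound=3 product=3
t=5: arr=0 -> substrate=0 bound=3 product=3
t=6: arr=1 -> substrate=0 bound=3 product=4
t=7: arr=2 -> substrate=0 bound=3 product=6
t=8: arr=1 -> substrate=1 bound=3 product=6
t=9: arr=2 -> substrate=2 bound=3 product=7
t=10: arr=0 -> substrate=0 bound=3 product=9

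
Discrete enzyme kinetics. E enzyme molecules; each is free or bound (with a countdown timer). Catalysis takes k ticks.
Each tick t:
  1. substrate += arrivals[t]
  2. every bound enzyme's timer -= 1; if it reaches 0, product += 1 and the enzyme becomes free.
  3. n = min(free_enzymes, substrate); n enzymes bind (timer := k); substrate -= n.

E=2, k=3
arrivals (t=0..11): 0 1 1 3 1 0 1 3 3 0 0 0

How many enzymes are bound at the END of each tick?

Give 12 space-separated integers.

t=0: arr=0 -> substrate=0 bound=0 product=0
t=1: arr=1 -> substrate=0 bound=1 product=0
t=2: arr=1 -> substrate=0 bound=2 product=0
t=3: arr=3 -> substrate=3 bound=2 product=0
t=4: arr=1 -> substrate=3 bound=2 product=1
t=5: arr=0 -> substrate=2 bound=2 product=2
t=6: arr=1 -> substrate=3 bound=2 product=2
t=7: arr=3 -> substrate=5 bound=2 product=3
t=8: arr=3 -> substrate=7 bound=2 product=4
t=9: arr=0 -> substrate=7 bound=2 product=4
t=10: arr=0 -> substrate=6 bound=2 product=5
t=11: arr=0 -> substrate=5 bound=2 product=6

Answer: 0 1 2 2 2 2 2 2 2 2 2 2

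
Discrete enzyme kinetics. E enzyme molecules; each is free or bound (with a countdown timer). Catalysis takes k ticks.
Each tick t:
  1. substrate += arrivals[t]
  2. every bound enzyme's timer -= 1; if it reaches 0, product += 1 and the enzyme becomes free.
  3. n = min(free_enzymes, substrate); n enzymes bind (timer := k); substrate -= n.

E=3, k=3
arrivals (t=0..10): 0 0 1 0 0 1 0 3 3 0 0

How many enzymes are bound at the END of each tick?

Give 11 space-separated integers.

Answer: 0 0 1 1 1 1 1 3 3 3 3

Derivation:
t=0: arr=0 -> substrate=0 bound=0 product=0
t=1: arr=0 -> substrate=0 bound=0 product=0
t=2: arr=1 -> substrate=0 bound=1 product=0
t=3: arr=0 -> substrate=0 bound=1 product=0
t=4: arr=0 -> substrate=0 bound=1 product=0
t=5: arr=1 -> substrate=0 bound=1 product=1
t=6: arr=0 -> substrate=0 bound=1 product=1
t=7: arr=3 -> substrate=1 bound=3 product=1
t=8: arr=3 -> substrate=3 bound=3 product=2
t=9: arr=0 -> substrate=3 bound=3 product=2
t=10: arr=0 -> substrate=1 bound=3 product=4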